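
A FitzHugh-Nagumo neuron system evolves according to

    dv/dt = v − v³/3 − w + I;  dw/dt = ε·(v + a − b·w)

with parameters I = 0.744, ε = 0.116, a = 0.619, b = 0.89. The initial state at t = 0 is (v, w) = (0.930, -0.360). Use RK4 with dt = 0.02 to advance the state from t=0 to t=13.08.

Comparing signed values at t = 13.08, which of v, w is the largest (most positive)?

largest component: w

t=0.000: state=(0.930, -0.360)
step 1 (dt=0.02): k1=(1.766, 0.217), k2=(1.766, 0.219), k3=(1.766, 0.219), k4=(1.765, 0.220); state += dt/6·(k1+2k2+2k3+k4)
t=0.020: state=(0.965, -0.356)
t=0.040: state=(1.001, -0.351)
t=0.060: state=(1.036, -0.347)
continuing one RK4 step at a time; state shown every 25 steps (Δt=0.5):
t=0.500: state=(1.688, -0.231)
t=1.000: state=(1.978, -0.079)
t=1.500: state=(2.011, 0.074)
t=2.000: state=(1.980, 0.218)
t=2.500: state=(1.936, 0.353)
t=3.000: state=(1.890, 0.478)
t=3.500: state=(1.843, 0.594)
t=4.000: state=(1.796, 0.702)
t=4.500: state=(1.749, 0.802)
t=5.000: state=(1.703, 0.894)
t=5.500: state=(1.656, 0.979)
t=6.000: state=(1.609, 1.057)
t=6.500: state=(1.563, 1.129)
t=7.000: state=(1.515, 1.194)
t=7.500: state=(1.468, 1.253)
t=8.000: state=(1.420, 1.307)
t=8.500: state=(1.371, 1.355)
t=9.000: state=(1.321, 1.398)
t=9.500: state=(1.270, 1.436)
t=10.000: state=(1.217, 1.469)
t=10.500: state=(1.161, 1.497)
t=11.000: state=(1.103, 1.521)
t=11.500: state=(1.040, 1.540)
t=12.000: state=(0.971, 1.554)
t=12.500: state=(0.895, 1.564)
t=13.000: state=(0.806, 1.568)
t=13.080: state=(0.791, 1.568)
compare at T: v=0.791, w=1.568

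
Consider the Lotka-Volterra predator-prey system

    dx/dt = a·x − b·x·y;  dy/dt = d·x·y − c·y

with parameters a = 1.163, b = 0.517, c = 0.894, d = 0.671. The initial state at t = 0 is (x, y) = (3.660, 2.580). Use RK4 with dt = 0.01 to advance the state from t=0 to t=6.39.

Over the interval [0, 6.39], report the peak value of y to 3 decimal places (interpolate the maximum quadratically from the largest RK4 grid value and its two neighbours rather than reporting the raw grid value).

max y = 5.595

t=0.000: state=(3.660, 2.580)
step 1 (dt=0.01): k1=(-0.625, 4.030), k2=(-0.663, 4.056), k3=(-0.663, 4.055), k4=(-0.701, 4.081); state += dt/6·(k1+2k2+2k3+k4)
t=0.010: state=(3.653, 2.621)
t=0.020: state=(3.646, 2.662)
t=0.030: state=(3.638, 2.703)
continuing one RK4 step at a time; state shown every 25 steps (Δt=0.25):
t=0.250: state=(3.267, 3.713)
t=0.500: state=(2.508, 4.834)
t=0.750: state=(1.709, 5.497)
t=1.000: state=(1.113, 5.550)
t=1.250: state=(0.742, 5.172)
t=1.500: state=(0.527, 4.593)
t=1.750: state=(0.406, 3.968)
t=2.000: state=(0.338, 3.375)
t=2.250: state=(0.302, 2.847)
t=2.500: state=(0.288, 2.392)
t=2.750: state=(0.290, 2.008)
t=3.000: state=(0.306, 1.688)
t=3.250: state=(0.335, 1.424)
t=3.500: state=(0.378, 1.209)
t=3.750: state=(0.438, 1.035)
t=4.000: state=(0.517, 0.896)
t=4.250: state=(0.620, 0.788)
t=4.500: state=(0.753, 0.707)
t=4.750: state=(0.923, 0.650)
t=5.000: state=(1.138, 0.618)
t=5.250: state=(1.406, 0.611)
t=5.500: state=(1.736, 0.635)
t=5.750: state=(2.130, 0.702)
t=6.000: state=(2.582, 0.833)
t=6.250: state=(3.058, 1.069)
t=6.390: state=(3.308, 1.273)
largest grid value and its neighbours: y(0.890)=5.59473, y(0.900)=5.59476, y(0.910)=5.59393
parabola through these three points peaks at t≈0.895 with y≈5.59485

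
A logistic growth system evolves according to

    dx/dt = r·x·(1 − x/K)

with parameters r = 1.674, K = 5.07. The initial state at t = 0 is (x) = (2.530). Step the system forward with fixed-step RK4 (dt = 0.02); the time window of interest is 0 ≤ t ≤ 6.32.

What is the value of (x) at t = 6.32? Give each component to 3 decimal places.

(x) = (5.070)

t=0.000: state=(2.530)
step 1 (dt=0.02): k1=(2.122), k2=(2.122), k3=(2.122), k4=(2.121); state += dt/6·(k1+2k2+2k3+k4)
t=0.020: state=(2.572)
t=0.040: state=(2.615)
t=0.060: state=(2.657)
continuing one RK4 step at a time; state shown every 25 steps (Δt=0.5):
t=0.500: state=(3.534)
t=1.000: state=(4.267)
t=1.500: state=(4.688)
t=2.000: state=(4.897)
t=2.500: state=(4.994)
t=3.000: state=(5.037)
t=3.500: state=(5.056)
t=4.000: state=(5.064)
t=4.500: state=(5.067)
t=5.000: state=(5.069)
t=5.500: state=(5.069)
t=6.000: state=(5.070)
t=6.320: state=(5.070)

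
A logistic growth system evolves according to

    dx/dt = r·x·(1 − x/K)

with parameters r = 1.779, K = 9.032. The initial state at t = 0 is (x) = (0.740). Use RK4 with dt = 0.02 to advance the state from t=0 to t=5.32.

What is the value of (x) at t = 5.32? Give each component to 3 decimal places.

(x) = (9.024)

t=0.000: state=(0.740)
step 1 (dt=0.02): k1=(1.209), k2=(1.227), k3=(1.227), k4=(1.245); state += dt/6·(k1+2k2+2k3+k4)
t=0.020: state=(0.765)
t=0.040: state=(0.790)
t=0.060: state=(0.816)
continuing one RK4 step at a time; state shown every 10 steps (Δt=0.2):
t=0.200: state=(1.020)
t=0.400: state=(1.389)
t=0.600: state=(1.861)
t=0.800: state=(2.441)
t=1.000: state=(3.124)
t=1.200: state=(3.884)
t=1.400: state=(4.683)
t=1.600: state=(5.472)
t=1.800: state=(6.204)
t=2.000: state=(6.846)
t=2.200: state=(7.381)
t=2.400: state=(7.808)
t=2.600: state=(8.138)
t=2.800: state=(8.387)
t=3.000: state=(8.570)
t=3.200: state=(8.703)
t=3.400: state=(8.799)
t=3.600: state=(8.868)
t=3.800: state=(8.916)
t=4.000: state=(8.951)
t=4.200: state=(8.975)
t=4.400: state=(8.992)
t=4.600: state=(9.004)
t=4.800: state=(9.012)
t=5.000: state=(9.018)
t=5.200: state=(9.022)
t=5.320: state=(9.024)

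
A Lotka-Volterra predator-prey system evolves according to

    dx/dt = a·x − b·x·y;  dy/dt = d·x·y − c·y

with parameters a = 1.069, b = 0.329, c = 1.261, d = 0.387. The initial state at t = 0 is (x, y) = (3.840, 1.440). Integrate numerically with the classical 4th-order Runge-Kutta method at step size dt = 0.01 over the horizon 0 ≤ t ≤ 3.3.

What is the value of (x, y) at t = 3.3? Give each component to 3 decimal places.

(x, y) = (1.538, 3.756)

t=0.000: state=(3.840, 1.440)
step 1 (dt=0.01): k1=(2.286, 0.324), k2=(2.290, 0.331), k3=(2.290, 0.331), k4=(2.295, 0.338); state += dt/6·(k1+2k2+2k3+k4)
t=0.010: state=(3.863, 1.443)
t=0.020: state=(3.886, 1.447)
t=0.030: state=(3.909, 1.450)
continuing one RK4 step at a time; state shown every 20 steps (Δt=0.2):
t=0.200: state=(4.314, 1.534)
t=0.400: state=(4.805, 1.696)
t=0.600: state=(5.281, 1.948)
t=0.800: state=(5.688, 2.316)
t=1.000: state=(5.953, 2.827)
t=1.200: state=(5.992, 3.494)
t=1.400: state=(5.748, 4.285)
t=1.600: state=(5.226, 5.100)
t=1.800: state=(4.519, 5.783)
t=2.000: state=(3.767, 6.191)
t=2.200: state=(3.091, 6.269)
t=2.400: state=(2.548, 6.054)
t=2.600: state=(2.146, 5.637)
t=2.800: state=(1.865, 5.112)
t=3.000: state=(1.681, 4.555)
t=3.200: state=(1.570, 4.012)
t=3.300: state=(1.538, 3.756)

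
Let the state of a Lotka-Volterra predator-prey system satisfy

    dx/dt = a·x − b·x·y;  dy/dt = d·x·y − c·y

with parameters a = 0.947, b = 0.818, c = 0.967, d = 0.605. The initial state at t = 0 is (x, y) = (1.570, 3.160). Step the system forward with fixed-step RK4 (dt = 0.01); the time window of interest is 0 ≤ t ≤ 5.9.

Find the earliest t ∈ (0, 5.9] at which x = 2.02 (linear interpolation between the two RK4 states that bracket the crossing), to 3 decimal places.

t=0.000: state=(1.570, 3.160)
step 1 (dt=0.01): k1=(-2.571, -0.054), k2=(-2.550, -0.079), k3=(-2.550, -0.079), k4=(-2.529, -0.103); state += dt/6·(k1+2k2+2k3+k4)
t=0.010: state=(1.544, 3.159)
t=0.020: state=(1.519, 3.158)
t=0.030: state=(1.495, 3.156)
continuing one RK4 step at a time; state shown every 20 steps (Δt=0.2):
t=0.200: state=(1.138, 3.063)
t=0.400: state=(0.847, 2.843)
t=0.600: state=(0.658, 2.564)
t=0.800: state=(0.535, 2.270)
t=1.000: state=(0.457, 1.986)
t=1.200: state=(0.408, 1.724)
t=1.400: state=(0.379, 1.490)
t=1.600: state=(0.365, 1.284)
t=1.800: state=(0.363, 1.106)
t=2.000: state=(0.371, 0.953)
t=2.200: state=(0.388, 0.822)
t=2.400: state=(0.413, 0.711)
t=2.600: state=(0.448, 0.617)
t=2.800: state=(0.493, 0.539)
t=3.000: state=(0.548, 0.473)
t=3.200: state=(0.616, 0.418)
t=3.400: state=(0.698, 0.373)
t=3.600: state=(0.796, 0.336)
t=3.800: state=(0.913, 0.307)
t=4.000: state=(1.051, 0.285)
t=4.200: state=(1.214, 0.270)
t=4.400: state=(1.406, 0.260)
t=4.600: state=(1.628, 0.258)
t=4.800: state=(1.886, 0.262)
t=4.890: state=(2.014, 0.268)
next step: t=4.900: state=(2.029, 0.268) — x has crossed 2.02
linear interpolation between t=4.890 (2.01434) and t=4.900 (2.02906) → t≈4.894

t = 4.894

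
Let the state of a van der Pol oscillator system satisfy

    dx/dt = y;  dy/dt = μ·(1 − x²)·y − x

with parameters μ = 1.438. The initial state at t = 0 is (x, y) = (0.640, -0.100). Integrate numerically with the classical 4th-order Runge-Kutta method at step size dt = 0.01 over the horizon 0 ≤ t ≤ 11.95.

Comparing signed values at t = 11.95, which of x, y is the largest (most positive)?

t=0.000: state=(0.640, -0.100)
step 1 (dt=0.01): k1=(-0.100, -0.725), k2=(-0.104, -0.728), k3=(-0.104, -0.728), k4=(-0.107, -0.730); state += dt/6·(k1+2k2+2k3+k4)
t=0.010: state=(0.639, -0.107)
t=0.020: state=(0.638, -0.115)
t=0.030: state=(0.637, -0.122)
continuing one RK4 step at a time; state shown every 50 steps (Δt=0.5):
t=0.500: state=(0.487, -0.541)
t=1.000: state=(0.054, -1.258)
t=1.500: state=(-0.809, -2.075)
t=2.000: state=(-1.620, -0.822)
t=2.500: state=(-1.707, 0.252)
t=3.000: state=(-1.490, 0.573)
t=3.500: state=(-1.137, 0.862)
t=4.000: state=(-0.573, 1.499)
t=4.500: state=(0.517, 2.955)
t=5.000: state=(1.826, 1.363)
t=5.500: state=(1.988, -0.238)
t=6.000: state=(1.796, -0.476)
t=6.500: state=(1.524, -0.619)
t=7.000: state=(1.160, -0.870)
t=7.500: state=(0.596, -1.485)
t=8.000: state=(-0.482, -2.941)
t=8.500: state=(-1.815, -1.436)
t=9.000: state=(-1.995, 0.228)
t=9.500: state=(-1.805, 0.472)
t=10.000: state=(-1.535, 0.613)
t=10.500: state=(-1.175, 0.857)
t=11.000: state=(-0.623, 1.450)
t=11.500: state=(0.430, 2.889)
t=11.950: state=(1.702, 1.897)
compare at T: x=1.702, y=1.897

largest component: y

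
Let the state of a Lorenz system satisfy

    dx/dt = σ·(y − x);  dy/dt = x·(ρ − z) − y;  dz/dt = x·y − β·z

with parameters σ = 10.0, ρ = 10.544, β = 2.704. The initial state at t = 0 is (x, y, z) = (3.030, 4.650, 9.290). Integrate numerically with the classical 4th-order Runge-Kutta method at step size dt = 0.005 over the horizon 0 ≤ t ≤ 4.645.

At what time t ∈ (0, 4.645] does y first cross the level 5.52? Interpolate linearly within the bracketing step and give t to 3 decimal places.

t = 0.278

t=0.000: state=(3.030, 4.650, 9.290)
step 1 (dt=0.005): k1=(16.200, -0.850, -11.031), k2=(15.774, -0.713, -10.774), k3=(15.788, -0.716, -10.780), k4=(15.375, -0.580, -10.529); state += dt/6·(k1+2k2+2k3+k4)
t=0.005: state=(3.109, 4.646, 9.236)
t=0.010: state=(3.184, 4.644, 9.185)
t=0.015: state=(3.255, 4.643, 9.136)
continuing one RK4 step at a time; state shown every 40 steps (Δt=0.2):
t=0.200: state=(4.673, 5.193, 8.485)
t=0.275: state=(5.043, 5.509, 8.700)
next step: t=0.280: state=(5.067, 5.528, 8.722) — y has crossed 5.52
linear interpolation between t=0.275 (5.50913) and t=0.280 (5.52787) → t≈0.278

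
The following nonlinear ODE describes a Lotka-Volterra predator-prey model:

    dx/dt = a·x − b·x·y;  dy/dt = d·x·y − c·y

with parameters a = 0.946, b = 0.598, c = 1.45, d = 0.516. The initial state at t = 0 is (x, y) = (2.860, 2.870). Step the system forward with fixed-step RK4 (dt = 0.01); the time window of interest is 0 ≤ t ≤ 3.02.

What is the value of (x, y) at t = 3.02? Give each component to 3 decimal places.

(x, y) = (2.705, 0.754)

t=0.000: state=(2.860, 2.870)
step 1 (dt=0.01): k1=(-2.203, 0.074), k2=(-2.195, 0.058), k3=(-2.195, 0.058), k4=(-2.187, 0.041); state += dt/6·(k1+2k2+2k3+k4)
t=0.010: state=(2.838, 2.871)
t=0.020: state=(2.816, 2.871)
t=0.030: state=(2.795, 2.871)
continuing one RK4 step at a time; state shown every 10 steps (Δt=0.1):
t=0.100: state=(2.648, 2.862)
t=0.200: state=(2.456, 2.823)
t=0.300: state=(2.284, 2.760)
t=0.400: state=(2.134, 2.675)
t=0.500: state=(2.005, 2.575)
t=0.600: state=(1.895, 2.463)
t=0.700: state=(1.805, 2.343)
t=0.800: state=(1.731, 2.221)
t=0.900: state=(1.672, 2.097)
t=1.000: state=(1.627, 1.975)
t=1.100: state=(1.595, 1.856)
t=1.200: state=(1.574, 1.743)
t=1.300: state=(1.564, 1.634)
t=1.400: state=(1.564, 1.533)
t=1.500: state=(1.574, 1.437)
t=1.600: state=(1.591, 1.349)
t=1.700: state=(1.618, 1.268)
t=1.800: state=(1.652, 1.193)
t=1.900: state=(1.694, 1.125)
t=2.000: state=(1.745, 1.064)
t=2.100: state=(1.803, 1.008)
t=2.200: state=(1.868, 0.959)
t=2.300: state=(1.942, 0.915)
t=2.400: state=(2.023, 0.877)
t=2.500: state=(2.113, 0.844)
t=2.600: state=(2.210, 0.816)
t=2.700: state=(2.315, 0.793)
t=2.800: state=(2.428, 0.775)
t=2.900: state=(2.549, 0.763)
t=3.000: state=(2.678, 0.755)
t=3.020: state=(2.705, 0.754)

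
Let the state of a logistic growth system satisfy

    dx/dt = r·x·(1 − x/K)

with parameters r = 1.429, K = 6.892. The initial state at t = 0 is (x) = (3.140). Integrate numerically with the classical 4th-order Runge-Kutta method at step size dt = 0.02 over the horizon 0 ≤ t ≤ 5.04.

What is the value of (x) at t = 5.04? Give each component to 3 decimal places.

(x) = (6.886)

t=0.000: state=(3.140)
step 1 (dt=0.02): k1=(2.443), k2=(2.446), k3=(2.446), k4=(2.448); state += dt/6·(k1+2k2+2k3+k4)
t=0.020: state=(3.189)
t=0.040: state=(3.238)
t=0.060: state=(3.287)
continuing one RK4 step at a time; state shown every 10 steps (Δt=0.2):
t=0.200: state=(3.631)
t=0.400: state=(4.115)
t=0.600: state=(4.573)
t=0.800: state=(4.991)
t=1.000: state=(5.358)
t=1.200: state=(5.672)
t=1.400: state=(5.933)
t=1.600: state=(6.146)
t=1.800: state=(6.316)
t=2.000: state=(6.450)
t=2.200: state=(6.554)
t=2.400: state=(6.635)
t=2.600: state=(6.697)
t=2.800: state=(6.745)
t=3.000: state=(6.781)
t=3.200: state=(6.808)
t=3.400: state=(6.829)
t=3.600: state=(6.844)
t=3.800: state=(6.856)
t=4.000: state=(6.865)
t=4.200: state=(6.872)
t=4.400: state=(6.877)
t=4.600: state=(6.881)
t=4.800: state=(6.883)
t=5.000: state=(6.886)
t=5.040: state=(6.886)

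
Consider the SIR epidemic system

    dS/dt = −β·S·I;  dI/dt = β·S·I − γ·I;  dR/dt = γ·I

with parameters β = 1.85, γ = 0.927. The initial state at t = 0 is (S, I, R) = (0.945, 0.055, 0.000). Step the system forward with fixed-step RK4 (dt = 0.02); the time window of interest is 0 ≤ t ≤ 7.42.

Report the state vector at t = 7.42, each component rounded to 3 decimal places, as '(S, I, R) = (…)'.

t=0.000: state=(0.945, 0.055, 0.000)
step 1 (dt=0.02): k1=(-0.096, 0.045, 0.051), k2=(-0.097, 0.045, 0.051), k3=(-0.097, 0.045, 0.051), k4=(-0.098, 0.046, 0.052); state += dt/6·(k1+2k2+2k3+k4)
t=0.020: state=(0.943, 0.056, 0.001)
t=0.040: state=(0.941, 0.057, 0.002)
t=0.060: state=(0.939, 0.058, 0.003)
continuing one RK4 step at a time; state shown every 25 steps (Δt=0.5):
t=0.500: state=(0.888, 0.081, 0.031)
t=1.000: state=(0.812, 0.112, 0.076)
t=1.500: state=(0.722, 0.143, 0.135)
t=2.000: state=(0.625, 0.168, 0.207)
t=2.500: state=(0.531, 0.180, 0.289)
t=3.000: state=(0.450, 0.178, 0.372)
t=3.500: state=(0.383, 0.165, 0.452)
t=4.000: state=(0.332, 0.144, 0.524)
t=4.500: state=(0.294, 0.121, 0.585)
t=5.000: state=(0.266, 0.098, 0.636)
t=5.500: state=(0.245, 0.078, 0.677)
t=6.000: state=(0.230, 0.061, 0.709)
t=6.500: state=(0.218, 0.047, 0.734)
t=7.000: state=(0.210, 0.036, 0.754)
t=7.420: state=(0.205, 0.029, 0.766)

(S, I, R) = (0.205, 0.029, 0.766)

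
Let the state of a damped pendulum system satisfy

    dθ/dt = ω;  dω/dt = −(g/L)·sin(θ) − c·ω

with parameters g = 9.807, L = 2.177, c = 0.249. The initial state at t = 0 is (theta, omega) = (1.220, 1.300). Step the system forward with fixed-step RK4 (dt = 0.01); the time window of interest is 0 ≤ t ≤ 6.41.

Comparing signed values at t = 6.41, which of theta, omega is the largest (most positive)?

t=0.000: state=(1.220, 1.300)
step 1 (dt=0.01): k1=(1.300, -4.554), k2=(1.277, -4.558), k3=(1.277, -4.558), k4=(1.254, -4.562); state += dt/6·(k1+2k2+2k3+k4)
t=0.010: state=(1.233, 1.254)
t=0.020: state=(1.245, 1.209)
t=0.030: state=(1.257, 1.163)
continuing one RK4 step at a time; state shown every 25 steps (Δt=0.25):
t=0.250: state=(1.402, 0.161)
t=0.500: state=(1.306, -0.919)
t=0.750: state=(0.954, -1.854)
t=1.000: state=(0.408, -2.429)
t=1.250: state=(-0.208, -2.386)
t=1.500: state=(-0.733, -1.737)
t=1.750: state=(-1.050, -0.771)
t=2.000: state=(-1.114, 0.250)
t=2.250: state=(-0.933, 1.176)
t=2.500: state=(-0.547, 1.847)
t=2.750: state=(-0.048, 2.054)
t=3.000: state=(0.433, 1.713)
t=3.250: state=(0.775, 0.977)
t=3.500: state=(0.909, 0.090)
t=3.750: state=(0.823, -0.759)
t=4.000: state=(0.546, -1.412)
t=4.250: state=(0.148, -1.700)
t=4.500: state=(-0.265, -1.528)
t=4.750: state=(-0.584, -0.975)
t=5.000: state=(-0.737, -0.233)
t=5.250: state=(-0.700, 0.512)
t=5.500: state=(-0.493, 1.104)
t=5.750: state=(-0.173, 1.397)
t=6.000: state=(0.173, 1.309)
t=6.250: state=(0.453, 0.884)
t=6.410: state=(0.565, 0.502)
compare at T: theta=0.565, omega=0.502

largest component: theta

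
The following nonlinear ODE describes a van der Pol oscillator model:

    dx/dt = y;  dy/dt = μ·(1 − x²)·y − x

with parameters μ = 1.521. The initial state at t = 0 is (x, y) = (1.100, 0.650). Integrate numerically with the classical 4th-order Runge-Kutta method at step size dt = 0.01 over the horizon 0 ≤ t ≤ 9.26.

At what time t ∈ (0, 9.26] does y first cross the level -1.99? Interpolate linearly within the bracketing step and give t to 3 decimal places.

t = 1.880

t=0.000: state=(1.100, 0.650)
step 1 (dt=0.01): k1=(0.650, -1.308), k2=(0.643, -1.316), k3=(0.643, -1.316), k4=(0.637, -1.324); state += dt/6·(k1+2k2+2k3+k4)
t=0.010: state=(1.106, 0.637)
t=0.020: state=(1.113, 0.624)
t=0.030: state=(1.119, 0.610)
continuing one RK4 step at a time; state shown every 50 steps (Δt=0.5):
t=0.500: state=(1.250, -0.039)
t=1.000: state=(1.097, -0.548)
t=1.500: state=(0.693, -1.122)
t=1.880: state=(0.120, -1.989)
next step: t=1.890: state=(0.100, -2.020) — y has crossed -1.99
linear interpolation between t=1.880 (-1.98925) and t=1.890 (-2.02047) → t≈1.880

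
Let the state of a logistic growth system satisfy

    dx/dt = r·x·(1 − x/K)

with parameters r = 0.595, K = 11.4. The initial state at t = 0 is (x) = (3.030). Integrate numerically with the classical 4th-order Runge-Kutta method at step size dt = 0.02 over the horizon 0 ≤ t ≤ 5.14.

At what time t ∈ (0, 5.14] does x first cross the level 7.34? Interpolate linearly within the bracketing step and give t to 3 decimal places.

t = 2.703

t=0.000: state=(3.030)
step 1 (dt=0.02): k1=(1.324), k2=(1.327), k3=(1.327), k4=(1.331); state += dt/6·(k1+2k2+2k3+k4)
t=0.020: state=(3.057)
t=0.040: state=(3.083)
t=0.060: state=(3.110)
continuing one RK4 step at a time; state shown every 10 steps (Δt=0.2):
t=0.200: state=(3.302)
t=0.400: state=(3.588)
t=0.600: state=(3.887)
t=0.800: state=(4.197)
t=1.000: state=(4.517)
t=1.200: state=(4.846)
t=1.400: state=(5.180)
t=1.600: state=(5.517)
t=1.800: state=(5.856)
t=2.000: state=(6.194)
t=2.200: state=(6.529)
t=2.400: state=(6.858)
t=2.600: state=(7.179)
t=2.700: state=(7.335)
next step: t=2.720: state=(7.367) — x has crossed 7.34
linear interpolation between t=2.700 (7.33543) and t=2.720 (7.36650) → t≈2.703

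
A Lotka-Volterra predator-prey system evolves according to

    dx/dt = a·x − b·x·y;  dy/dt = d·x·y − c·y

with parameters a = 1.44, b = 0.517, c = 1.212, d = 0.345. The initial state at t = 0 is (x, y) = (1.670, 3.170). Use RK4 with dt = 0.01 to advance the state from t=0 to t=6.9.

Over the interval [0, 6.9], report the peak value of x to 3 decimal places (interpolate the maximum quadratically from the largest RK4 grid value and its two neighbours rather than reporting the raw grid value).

max x = 6.458

t=0.000: state=(1.670, 3.170)
step 1 (dt=0.01): k1=(-0.332, -2.016), k2=(-0.323, -2.011), k3=(-0.323, -2.011), k4=(-0.314, -2.006); state += dt/6·(k1+2k2+2k3+k4)
t=0.010: state=(1.667, 3.150)
t=0.020: state=(1.664, 3.130)
t=0.030: state=(1.661, 3.110)
continuing one RK4 step at a time; state shown every 25 steps (Δt=0.25):
t=0.250: state=(1.639, 2.699)
t=0.500: state=(1.702, 2.301)
t=0.750: state=(1.852, 1.980)
t=1.000: state=(2.090, 1.732)
t=1.250: state=(2.424, 1.553)
t=1.500: state=(2.866, 1.440)
t=1.750: state=(3.423, 1.394)
t=2.000: state=(4.094, 1.422)
t=2.250: state=(4.850, 1.544)
t=2.500: state=(5.612, 1.792)
t=2.750: state=(6.224, 2.209)
t=3.000: state=(6.457, 2.829)
t=3.250: state=(6.111, 3.608)
t=3.500: state=(5.225, 4.359)
t=3.750: state=(4.121, 4.818)
t=4.000: state=(3.147, 4.860)
t=4.250: state=(2.447, 4.559)
t=4.500: state=(2.005, 4.074)
t=4.750: state=(1.758, 3.535)
t=5.000: state=(1.650, 3.021)
t=5.250: state=(1.649, 2.571)
t=5.500: state=(1.738, 2.196)
t=5.750: state=(1.914, 1.898)
t=6.000: state=(2.180, 1.671)
t=6.250: state=(2.545, 1.512)
t=6.500: state=(3.021, 1.419)
t=6.750: state=(3.613, 1.394)
t=6.900: state=(4.022, 1.416)
largest grid value and its neighbours: x(2.970)=6.45668, x(2.980)=6.45760, x(2.990)=6.45758
parabola through these three points peaks at t≈2.985 with x≈6.45770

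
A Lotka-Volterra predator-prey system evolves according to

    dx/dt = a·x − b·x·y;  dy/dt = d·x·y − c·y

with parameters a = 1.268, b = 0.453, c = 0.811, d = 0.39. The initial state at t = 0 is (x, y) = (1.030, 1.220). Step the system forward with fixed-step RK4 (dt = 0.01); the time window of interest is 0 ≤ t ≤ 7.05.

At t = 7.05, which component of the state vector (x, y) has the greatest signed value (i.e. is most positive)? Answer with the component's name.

largest component: x

t=0.000: state=(1.030, 1.220)
step 1 (dt=0.01): k1=(0.737, -0.499), k2=(0.741, -0.497), k3=(0.741, -0.497), k4=(0.744, -0.494); state += dt/6·(k1+2k2+2k3+k4)
t=0.010: state=(1.037, 1.215)
t=0.020: state=(1.045, 1.210)
t=0.030: state=(1.052, 1.205)
continuing one RK4 step at a time; state shown every 25 steps (Δt=0.25):
t=0.250: state=(1.240, 1.112)
t=0.500: state=(1.507, 1.038)
t=0.750: state=(1.845, 0.997)
t=1.000: state=(2.264, 0.994)
t=1.250: state=(2.772, 1.037)
t=1.500: state=(3.367, 1.141)
t=1.750: state=(4.022, 1.335)
t=2.000: state=(4.667, 1.666)
t=2.250: state=(5.160, 2.201)
t=2.500: state=(5.290, 3.002)
t=2.750: state=(4.882, 4.043)
t=3.000: state=(3.988, 5.102)
t=3.250: state=(2.934, 5.836)
t=3.500: state=(2.044, 6.061)
t=3.750: state=(1.425, 5.848)
t=4.000: state=(1.035, 5.375)
t=4.250: state=(0.798, 4.794)
t=4.500: state=(0.659, 4.200)
t=4.750: state=(0.581, 3.641)
t=5.000: state=(0.543, 3.140)
t=5.250: state=(0.536, 2.701)
t=5.500: state=(0.554, 2.326)
t=5.750: state=(0.596, 2.008)
t=6.000: state=(0.662, 1.743)
t=6.250: state=(0.755, 1.524)
t=6.500: state=(0.882, 1.347)
t=6.750: state=(1.048, 1.208)
t=7.000: state=(1.263, 1.104)
t=7.050: state=(1.312, 1.087)
compare at T: x=1.312, y=1.087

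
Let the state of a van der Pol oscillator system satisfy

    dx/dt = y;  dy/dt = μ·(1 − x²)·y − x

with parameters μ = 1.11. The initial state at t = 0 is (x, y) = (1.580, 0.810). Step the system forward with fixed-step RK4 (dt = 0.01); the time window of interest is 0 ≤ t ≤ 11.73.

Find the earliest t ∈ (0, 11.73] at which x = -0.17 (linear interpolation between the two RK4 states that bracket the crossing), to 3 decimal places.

t = 2.276

t=0.000: state=(1.580, 0.810)
step 1 (dt=0.01): k1=(0.810, -2.925), k2=(0.795, -2.916), k3=(0.795, -2.916), k4=(0.781, -2.907); state += dt/6·(k1+2k2+2k3+k4)
t=0.010: state=(1.588, 0.781)
t=0.020: state=(1.596, 0.752)
t=0.030: state=(1.603, 0.723)
continuing one RK4 step at a time; state shown every 50 steps (Δt=0.5):
t=0.500: state=(1.687, -0.228)
t=1.000: state=(1.458, -0.646)
t=1.500: state=(1.049, -1.014)
t=2.000: state=(0.388, -1.716)
t=2.270: state=(-0.156, -2.332)
next step: t=2.280: state=(-0.179, -2.356) — x has crossed -0.17
linear interpolation between t=2.270 (-0.15551) and t=2.280 (-0.17895) → t≈2.276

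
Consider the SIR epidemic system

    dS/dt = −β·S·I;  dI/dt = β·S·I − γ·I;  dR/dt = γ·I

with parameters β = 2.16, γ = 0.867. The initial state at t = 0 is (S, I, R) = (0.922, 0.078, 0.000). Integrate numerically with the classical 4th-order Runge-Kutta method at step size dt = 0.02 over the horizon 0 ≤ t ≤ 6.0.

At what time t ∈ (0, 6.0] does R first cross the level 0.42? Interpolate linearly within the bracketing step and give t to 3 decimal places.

t = 2.435

t=0.000: state=(0.922, 0.078, 0.000)
step 1 (dt=0.02): k1=(-0.155, 0.088, 0.068), k2=(-0.157, 0.088, 0.068), k3=(-0.157, 0.088, 0.068), k4=(-0.158, 0.089, 0.069); state += dt/6·(k1+2k2+2k3+k4)
t=0.020: state=(0.919, 0.080, 0.001)
t=0.040: state=(0.916, 0.082, 0.003)
t=0.060: state=(0.912, 0.083, 0.004)
continuing one RK4 step at a time; state shown every 10 steps (Δt=0.2):
t=0.200: state=(0.888, 0.097, 0.015)
t=0.400: state=(0.848, 0.119, 0.034)
t=0.600: state=(0.801, 0.142, 0.056)
t=0.800: state=(0.749, 0.167, 0.083)
t=1.000: state=(0.693, 0.192, 0.114)
t=1.200: state=(0.635, 0.215, 0.150)
t=1.400: state=(0.576, 0.235, 0.189)
t=1.600: state=(0.518, 0.250, 0.231)
t=1.800: state=(0.464, 0.260, 0.276)
t=2.000: state=(0.414, 0.265, 0.321)
t=2.200: state=(0.370, 0.263, 0.367)
t=2.400: state=(0.330, 0.258, 0.412)
t=2.420: state=(0.326, 0.257, 0.417)
next step: t=2.440: state=(0.323, 0.256, 0.421) — R has crossed 0.42
linear interpolation between t=2.420 (0.41670) and t=2.440 (0.42114) → t≈2.435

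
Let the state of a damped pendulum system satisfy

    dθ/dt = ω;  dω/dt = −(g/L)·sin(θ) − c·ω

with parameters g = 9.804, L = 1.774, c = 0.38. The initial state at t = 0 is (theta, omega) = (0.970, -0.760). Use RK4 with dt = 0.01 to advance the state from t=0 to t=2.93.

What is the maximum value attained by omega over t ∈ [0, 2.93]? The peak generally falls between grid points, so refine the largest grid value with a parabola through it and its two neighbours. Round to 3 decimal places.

max omega = 1.582

t=0.000: state=(0.970, -0.760)
step 1 (dt=0.01): k1=(-0.760, -4.270), k2=(-0.781, -4.250), k3=(-0.781, -4.250), k4=(-0.802, -4.229); state += dt/6·(k1+2k2+2k3+k4)
t=0.010: state=(0.962, -0.802)
t=0.020: state=(0.954, -0.845)
t=0.030: state=(0.945, -0.886)
continuing one RK4 step at a time; state shown every 10 steps (Δt=0.1):
t=0.100: state=(0.873, -1.164)
t=0.200: state=(0.739, -1.513)
t=0.300: state=(0.573, -1.788)
t=0.400: state=(0.384, -1.971)
t=0.500: state=(0.183, -2.049)
t=0.600: state=(-0.022, -2.016)
t=0.700: state=(-0.217, -1.875)
t=0.800: state=(-0.394, -1.641)
t=0.900: state=(-0.543, -1.334)
t=1.000: state=(-0.659, -0.976)
t=1.100: state=(-0.737, -0.590)
t=1.200: state=(-0.776, -0.195)
t=1.300: state=(-0.776, 0.194)
t=1.400: state=(-0.738, 0.560)
t=1.500: state=(-0.665, 0.891)
t=1.600: state=(-0.562, 1.170)
t=1.700: state=(-0.433, 1.386)
t=1.800: state=(-0.287, 1.526)
t=1.900: state=(-0.131, 1.581)
t=2.000: state=(0.026, 1.550)
t=2.100: state=(0.176, 1.437)
t=2.200: state=(0.311, 1.252)
t=2.300: state=(0.425, 1.009)
t=2.400: state=(0.512, 0.725)
t=2.500: state=(0.569, 0.418)
t=2.600: state=(0.595, 0.103)
t=2.700: state=(0.590, -0.204)
t=2.800: state=(0.555, -0.492)
t=2.900: state=(0.493, -0.745)
t=2.930: state=(0.469, -0.813)
largest grid value and its neighbours: omega(1.900)=1.58133, omega(1.910)=1.58211, omega(1.920)=1.58202
parabola through these three points peaks at t≈1.914 with omega≈1.58218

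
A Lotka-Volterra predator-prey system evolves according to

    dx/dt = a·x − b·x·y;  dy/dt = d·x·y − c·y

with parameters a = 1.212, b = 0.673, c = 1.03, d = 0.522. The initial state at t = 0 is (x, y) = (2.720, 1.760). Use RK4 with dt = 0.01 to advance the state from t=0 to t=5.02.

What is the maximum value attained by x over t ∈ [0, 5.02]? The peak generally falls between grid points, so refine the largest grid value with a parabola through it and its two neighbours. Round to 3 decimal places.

t=0.000: state=(2.720, 1.760)
step 1 (dt=0.01): k1=(0.075, 0.686), k2=(0.069, 0.688), k3=(0.069, 0.688), k4=(0.062, 0.689); state += dt/6·(k1+2k2+2k3+k4)
t=0.010: state=(2.721, 1.767)
t=0.020: state=(2.721, 1.774)
t=0.030: state=(2.722, 1.781)
continuing one RK4 step at a time; state shown every 20 steps (Δt=0.2):
t=0.200: state=(2.709, 1.903)
t=0.400: state=(2.646, 2.049)
t=0.600: state=(2.535, 2.186)
t=0.800: state=(2.388, 2.301)
t=1.000: state=(2.220, 2.382)
t=1.200: state=(2.046, 2.422)
t=1.400: state=(1.881, 2.419)
t=1.600: state=(1.735, 2.377)
t=1.800: state=(1.613, 2.304)
t=2.000: state=(1.517, 2.207)
t=2.200: state=(1.447, 2.097)
t=2.400: state=(1.401, 1.979)
t=2.600: state=(1.379, 1.862)
t=2.800: state=(1.378, 1.750)
t=3.000: state=(1.398, 1.646)
t=3.200: state=(1.436, 1.553)
t=3.400: state=(1.493, 1.472)
t=3.600: state=(1.568, 1.406)
t=3.800: state=(1.660, 1.354)
t=4.000: state=(1.768, 1.317)
t=4.200: state=(1.889, 1.297)
t=4.400: state=(2.023, 1.295)
t=4.600: state=(2.163, 1.311)
t=4.800: state=(2.306, 1.347)
t=5.000: state=(2.442, 1.405)
t=5.020: state=(2.455, 1.412)
largest grid value and its neighbours: x(0.050)=2.72216, x(0.060)=2.72221, x(0.070)=2.72213
parabola through these three points peaks at t≈0.059 with x≈2.72221

max x = 2.722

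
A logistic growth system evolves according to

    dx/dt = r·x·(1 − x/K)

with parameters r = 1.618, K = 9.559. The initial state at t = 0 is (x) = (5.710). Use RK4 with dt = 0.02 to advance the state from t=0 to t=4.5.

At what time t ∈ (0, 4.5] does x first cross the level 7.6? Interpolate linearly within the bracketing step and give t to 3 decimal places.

t = 0.594

t=0.000: state=(5.710)
step 1 (dt=0.02): k1=(3.720), k2=(3.708), k3=(3.708), k4=(3.696); state += dt/6·(k1+2k2+2k3+k4)
t=0.020: state=(5.784)
t=0.040: state=(5.858)
t=0.060: state=(5.931)
continuing one RK4 step at a time; state shown every 10 steps (Δt=0.2):
t=0.200: state=(6.425)
t=0.400: state=(7.066)
t=0.580: state=(7.564)
next step: t=0.600: state=(7.615) — x has crossed 7.6
linear interpolation between t=0.580 (7.56414) and t=0.600 (7.61474) → t≈0.594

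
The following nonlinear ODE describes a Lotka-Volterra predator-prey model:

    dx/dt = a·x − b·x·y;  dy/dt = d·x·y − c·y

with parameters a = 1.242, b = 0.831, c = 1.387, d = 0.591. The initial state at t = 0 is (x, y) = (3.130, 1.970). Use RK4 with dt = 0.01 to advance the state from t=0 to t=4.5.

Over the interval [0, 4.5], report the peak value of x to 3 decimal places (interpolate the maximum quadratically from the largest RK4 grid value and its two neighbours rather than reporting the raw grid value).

t=0.000: state=(3.130, 1.970)
step 1 (dt=0.01): k1=(-1.237, 0.912), k2=(-1.246, 0.907), k3=(-1.246, 0.907), k4=(-1.255, 0.901); state += dt/6·(k1+2k2+2k3+k4)
t=0.010: state=(3.118, 1.979)
t=0.020: state=(3.105, 1.988)
t=0.030: state=(3.092, 1.997)
continuing one RK4 step at a time; state shown every 20 steps (Δt=0.2):
t=0.200: state=(2.853, 2.127)
t=0.400: state=(2.546, 2.218)
t=0.600: state=(2.253, 2.231)
t=0.800: state=(2.001, 2.172)
t=1.000: state=(1.804, 2.060)
t=1.200: state=(1.661, 1.915)
t=1.400: state=(1.570, 1.755)
t=1.600: state=(1.523, 1.596)
t=1.800: state=(1.517, 1.447)
t=2.000: state=(1.546, 1.314)
t=2.200: state=(1.609, 1.199)
t=2.400: state=(1.704, 1.105)
t=2.600: state=(1.829, 1.031)
t=2.800: state=(1.985, 0.979)
t=3.000: state=(2.169, 0.948)
t=3.200: state=(2.378, 0.939)
t=3.400: state=(2.605, 0.955)
t=3.600: state=(2.840, 0.999)
t=3.800: state=(3.066, 1.073)
t=4.000: state=(3.261, 1.183)
t=4.200: state=(3.395, 1.329)
t=4.400: state=(3.439, 1.510)
t=4.500: state=(3.420, 1.610)
largest grid value and its neighbours: x(4.370)=3.43877, x(4.380)=3.43904, x(4.390)=3.43902
parabola through these three points peaks at t≈4.385 with x≈3.43906

max x = 3.439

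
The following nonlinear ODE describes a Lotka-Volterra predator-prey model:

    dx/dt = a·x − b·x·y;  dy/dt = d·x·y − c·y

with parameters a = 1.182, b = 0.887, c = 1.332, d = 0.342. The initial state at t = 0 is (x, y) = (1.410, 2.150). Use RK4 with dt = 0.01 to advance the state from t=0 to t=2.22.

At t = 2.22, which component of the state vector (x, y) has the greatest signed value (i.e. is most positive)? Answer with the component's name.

largest component: x

t=0.000: state=(1.410, 2.150)
step 1 (dt=0.01): k1=(-1.022, -1.827), k2=(-1.007, -1.823), k3=(-1.007, -1.823), k4=(-0.992, -1.819); state += dt/6·(k1+2k2+2k3+k4)
t=0.010: state=(1.400, 2.132)
t=0.020: state=(1.390, 2.114)
t=0.030: state=(1.381, 2.096)
continuing one RK4 step at a time; state shown every 10 steps (Δt=0.1):
t=0.100: state=(1.322, 1.972)
t=0.200: state=(1.258, 1.804)
t=0.300: state=(1.216, 1.647)
t=0.400: state=(1.190, 1.502)
t=0.500: state=(1.179, 1.369)
t=0.600: state=(1.182, 1.247)
t=0.700: state=(1.197, 1.137)
t=0.800: state=(1.223, 1.037)
t=0.900: state=(1.261, 0.947)
t=1.000: state=(1.309, 0.866)
t=1.100: state=(1.369, 0.794)
t=1.200: state=(1.440, 0.729)
t=1.300: state=(1.523, 0.671)
t=1.400: state=(1.619, 0.620)
t=1.500: state=(1.728, 0.575)
t=1.600: state=(1.852, 0.535)
t=1.700: state=(1.991, 0.500)
t=1.800: state=(2.146, 0.469)
t=1.900: state=(2.320, 0.444)
t=2.000: state=(2.513, 0.422)
t=2.100: state=(2.727, 0.404)
t=2.200: state=(2.963, 0.389)
t=2.220: state=(3.013, 0.387)
compare at T: x=3.013, y=0.387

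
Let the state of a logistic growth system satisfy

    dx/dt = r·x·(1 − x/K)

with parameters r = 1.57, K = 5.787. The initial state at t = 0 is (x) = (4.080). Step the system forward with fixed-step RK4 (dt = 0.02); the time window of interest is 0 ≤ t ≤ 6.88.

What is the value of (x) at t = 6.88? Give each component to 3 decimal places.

(x) = (5.787)

t=0.000: state=(4.080)
step 1 (dt=0.02): k1=(1.889), k2=(1.877), k3=(1.877), k4=(1.865); state += dt/6·(k1+2k2+2k3+k4)
t=0.020: state=(4.118)
t=0.040: state=(4.155)
t=0.060: state=(4.191)
continuing one RK4 step at a time; state shown every 25 steps (Δt=0.5):
t=0.500: state=(4.860)
t=1.000: state=(5.324)
t=1.500: state=(5.566)
t=2.000: state=(5.684)
t=2.500: state=(5.740)
t=3.000: state=(5.765)
t=3.500: state=(5.777)
t=4.000: state=(5.782)
t=4.500: state=(5.785)
t=5.000: state=(5.786)
t=5.500: state=(5.787)
t=6.000: state=(5.787)
t=6.500: state=(5.787)
t=6.880: state=(5.787)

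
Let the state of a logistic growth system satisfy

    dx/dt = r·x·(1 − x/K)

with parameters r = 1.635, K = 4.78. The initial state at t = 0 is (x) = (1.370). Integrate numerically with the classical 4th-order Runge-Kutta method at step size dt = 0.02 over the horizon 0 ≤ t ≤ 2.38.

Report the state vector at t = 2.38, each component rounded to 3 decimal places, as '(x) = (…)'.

t=0.000: state=(1.370)
step 1 (dt=0.02): k1=(1.598), k2=(1.609), k3=(1.609), k4=(1.620); state += dt/6·(k1+2k2+2k3+k4)
t=0.020: state=(1.402)
t=0.040: state=(1.435)
t=0.060: state=(1.468)
continuing one RK4 step at a time; state shown every 5 steps (Δt=0.1):
t=0.100: state=(1.535)
t=0.200: state=(1.710)
t=0.300: state=(1.894)
t=0.400: state=(2.084)
t=0.500: state=(2.277)
t=0.600: state=(2.473)
t=0.700: state=(2.667)
t=0.800: state=(2.857)
t=0.900: state=(3.042)
t=1.000: state=(3.218)
t=1.100: state=(3.385)
t=1.200: state=(3.541)
t=1.300: state=(3.685)
t=1.400: state=(3.817)
t=1.500: state=(3.937)
t=1.600: state=(4.044)
t=1.700: state=(4.140)
t=1.800: state=(4.226)
t=1.900: state=(4.301)
t=2.000: state=(4.367)
t=2.100: state=(4.425)
t=2.200: state=(4.475)
t=2.300: state=(4.518)
t=2.380: state=(4.549)

(x) = (4.549)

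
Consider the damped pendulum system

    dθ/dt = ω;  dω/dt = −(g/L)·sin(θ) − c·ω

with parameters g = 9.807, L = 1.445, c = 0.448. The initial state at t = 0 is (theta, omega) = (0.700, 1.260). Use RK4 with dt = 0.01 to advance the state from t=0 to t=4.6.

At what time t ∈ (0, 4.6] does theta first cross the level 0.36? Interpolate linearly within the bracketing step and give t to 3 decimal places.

t=0.000: state=(0.700, 1.260)
step 1 (dt=0.01): k1=(1.260, -4.937), k2=(1.235, -4.958), k3=(1.235, -4.958), k4=(1.210, -4.978); state += dt/6·(k1+2k2+2k3+k4)
t=0.010: state=(0.712, 1.210)
t=0.020: state=(0.724, 1.160)
t=0.030: state=(0.736, 1.110)
continuing one RK4 step at a time; state shown every 20 steps (Δt=0.2):
t=0.200: state=(0.850, 0.228)
t=0.400: state=(0.794, -0.757)
t=0.600: state=(0.562, -1.516)
t=0.720: state=(0.362, -1.790)
next step: t=0.730: state=(0.344, -1.806) — theta has crossed 0.36
linear interpolation between t=0.720 (0.36198) and t=0.730 (0.34399) → t≈0.721

t = 0.721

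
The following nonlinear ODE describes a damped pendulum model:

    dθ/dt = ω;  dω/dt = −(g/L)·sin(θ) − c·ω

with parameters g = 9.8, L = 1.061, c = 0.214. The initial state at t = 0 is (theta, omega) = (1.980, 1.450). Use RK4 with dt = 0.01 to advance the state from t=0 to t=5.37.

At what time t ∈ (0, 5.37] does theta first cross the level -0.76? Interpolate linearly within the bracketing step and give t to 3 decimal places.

t = 1.069

t=0.000: state=(1.980, 1.450)
step 1 (dt=0.01): k1=(1.450, -8.784), k2=(1.406, -8.748), k3=(1.406, -8.749), k4=(1.363, -8.713); state += dt/6·(k1+2k2+2k3+k4)
t=0.010: state=(1.994, 1.363)
t=0.020: state=(2.007, 1.276)
t=0.030: state=(2.020, 1.190)
continuing one RK4 step at a time; state shown every 20 steps (Δt=0.2):
t=0.200: state=(2.102, -0.198)
t=0.400: state=(1.903, -1.809)
t=0.600: state=(1.371, -3.513)
t=0.800: state=(0.523, -4.809)
t=1.000: state=(-0.453, -4.658)
t=1.060: state=(-0.722, -4.293)
next step: t=1.070: state=(-0.764, -4.221) — theta has crossed -0.76
linear interpolation between t=1.060 (-0.72192) and t=1.070 (-0.76450) → t≈1.069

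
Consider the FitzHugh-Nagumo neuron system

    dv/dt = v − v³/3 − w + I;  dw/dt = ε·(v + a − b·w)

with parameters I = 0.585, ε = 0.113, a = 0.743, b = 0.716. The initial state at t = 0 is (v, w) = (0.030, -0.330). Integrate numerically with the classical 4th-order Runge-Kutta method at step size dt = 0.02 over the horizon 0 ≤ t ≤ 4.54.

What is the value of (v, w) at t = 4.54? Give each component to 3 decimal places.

(v, w) = (1.695, 0.767)

t=0.000: state=(0.030, -0.330)
step 1 (dt=0.02): k1=(0.945, 0.114), k2=(0.953, 0.115), k3=(0.953, 0.115), k4=(0.962, 0.116); state += dt/6·(k1+2k2+2k3+k4)
t=0.020: state=(0.049, -0.328)
t=0.040: state=(0.068, -0.325)
t=0.060: state=(0.088, -0.323)
continuing one RK4 step at a time; state shown every 10 steps (Δt=0.2):
t=0.200: state=(0.236, -0.305)
t=0.400: state=(0.479, -0.276)
t=0.600: state=(0.755, -0.241)
t=0.800: state=(1.046, -0.200)
t=1.000: state=(1.323, -0.154)
t=1.200: state=(1.552, -0.102)
t=1.400: state=(1.717, -0.047)
t=1.600: state=(1.821, 0.010)
t=1.800: state=(1.877, 0.068)
t=2.000: state=(1.902, 0.126)
t=2.200: state=(1.907, 0.183)
t=2.400: state=(1.902, 0.240)
t=2.600: state=(1.890, 0.295)
t=2.800: state=(1.874, 0.349)
t=3.000: state=(1.856, 0.402)
t=3.200: state=(1.837, 0.454)
t=3.400: state=(1.817, 0.504)
t=3.600: state=(1.796, 0.553)
t=3.800: state=(1.775, 0.601)
t=4.000: state=(1.754, 0.648)
t=4.200: state=(1.732, 0.693)
t=4.400: state=(1.711, 0.737)
t=4.540: state=(1.695, 0.767)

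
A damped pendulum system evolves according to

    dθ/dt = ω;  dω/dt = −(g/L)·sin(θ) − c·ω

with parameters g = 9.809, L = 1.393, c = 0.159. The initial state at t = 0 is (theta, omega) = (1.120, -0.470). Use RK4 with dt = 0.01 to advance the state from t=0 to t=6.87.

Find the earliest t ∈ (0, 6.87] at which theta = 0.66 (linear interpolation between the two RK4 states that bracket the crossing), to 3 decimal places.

t = 0.326

t=0.000: state=(1.120, -0.470)
step 1 (dt=0.01): k1=(-0.470, -6.263), k2=(-0.501, -6.251), k3=(-0.501, -6.251), k4=(-0.533, -6.238); state += dt/6·(k1+2k2+2k3+k4)
t=0.010: state=(1.115, -0.533)
t=0.020: state=(1.109, -0.595)
t=0.030: state=(1.103, -0.657)
continuing one RK4 step at a time; state shown every 25 steps (Δt=0.25):
t=0.250: state=(0.817, -1.896)
t=0.320: state=(0.673, -2.207)
next step: t=0.330: state=(0.651, -2.247) — theta has crossed 0.66
linear interpolation between t=0.320 (0.67301) and t=0.330 (0.65074) → t≈0.326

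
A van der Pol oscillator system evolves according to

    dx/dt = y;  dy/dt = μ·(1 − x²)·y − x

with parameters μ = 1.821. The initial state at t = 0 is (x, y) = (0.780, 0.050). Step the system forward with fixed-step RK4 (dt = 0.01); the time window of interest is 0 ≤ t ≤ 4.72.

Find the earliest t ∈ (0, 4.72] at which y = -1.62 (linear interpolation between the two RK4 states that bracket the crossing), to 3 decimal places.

t = 1.184

t=0.000: state=(0.780, 0.050)
step 1 (dt=0.01): k1=(0.050, -0.744), k2=(0.046, -0.747), k3=(0.046, -0.747), k4=(0.043, -0.750); state += dt/6·(k1+2k2+2k3+k4)
t=0.010: state=(0.780, 0.043)
t=0.020: state=(0.781, 0.035)
t=0.030: state=(0.781, 0.027)
continuing one RK4 step at a time; state shown every 20 steps (Δt=0.2):
t=0.200: state=(0.774, -0.110)
t=0.400: state=(0.734, -0.293)
t=0.600: state=(0.655, -0.507)
t=0.800: state=(0.528, -0.777)
t=1.000: state=(0.338, -1.144)
t=1.180: state=(0.092, -1.609)
next step: t=1.190: state=(0.076, -1.639) — y has crossed -1.62
linear interpolation between t=1.180 (-1.60856) and t=1.190 (-1.63876) → t≈1.184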